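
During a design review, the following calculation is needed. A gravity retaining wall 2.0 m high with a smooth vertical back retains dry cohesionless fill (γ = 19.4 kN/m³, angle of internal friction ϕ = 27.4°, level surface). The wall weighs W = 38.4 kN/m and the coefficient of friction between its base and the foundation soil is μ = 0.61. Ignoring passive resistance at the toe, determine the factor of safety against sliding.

1.63

K_a = tan²(45° − 27.4°/2) = 0.3697.
P_a = ½K_aγH² = 0.5×0.3697×19.4×2.0² = 14.34 kN/m, acting at H/3 = 0.6667 m above the base.
FS_sliding = μW / P_a = 0.61×38.4 / 14.34 = 1.633.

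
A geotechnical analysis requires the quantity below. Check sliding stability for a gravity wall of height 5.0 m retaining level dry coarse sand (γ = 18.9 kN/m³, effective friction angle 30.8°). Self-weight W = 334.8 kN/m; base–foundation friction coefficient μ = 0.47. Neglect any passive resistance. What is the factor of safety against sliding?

2.06

K_a = tan²(45° − 30.8°/2) = 0.3227.
P_a = ½K_aγH² = 0.5×0.3227×18.9×5.0² = 76.24 kN/m, acting at H/3 = 1.667 m above the base.
FS_sliding = μW / P_a = 0.47×334.8 / 76.24 = 2.064.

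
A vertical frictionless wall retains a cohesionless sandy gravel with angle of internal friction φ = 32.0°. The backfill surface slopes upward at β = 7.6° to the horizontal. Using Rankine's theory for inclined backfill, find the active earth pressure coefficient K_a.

K_a = cos β · (cos β − √(cos²β − cos²φ)) / (cos β + √(cos²β − cos²φ)).
cos β = 0.9912, cos φ = 0.8480, √(cos²β − cos²φ) = 0.5131.
K_a = 0.9912 × (0.9912 − 0.5131)/(0.9912 + 0.5131) = 0.3150.

0.315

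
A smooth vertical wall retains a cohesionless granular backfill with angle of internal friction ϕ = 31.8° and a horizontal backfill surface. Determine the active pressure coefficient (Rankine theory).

K_a = (1 − sin φ)/(1 + sin φ) = (1 − sin 31.8°)/(1 + sin 31.8°) = 0.3098.

0.310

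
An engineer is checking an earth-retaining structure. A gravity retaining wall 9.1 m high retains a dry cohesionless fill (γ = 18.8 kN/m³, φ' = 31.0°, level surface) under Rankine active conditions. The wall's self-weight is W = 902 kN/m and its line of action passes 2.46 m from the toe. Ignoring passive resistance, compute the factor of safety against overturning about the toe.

K_a = tan²(45° − 31.0°/2) = 0.3201.
P_a = ½K_aγH² = 0.5×0.3201×18.8×9.1² = 249.2 kN/m, acting at H/3 = 3.033 m above the base.
Overturning moment M_o = P_a × H/3 = 249.2 × 3.033 = 755.8.
Resisting moment M_r = W × 2.46 = 902 × 2.46 = 2219.
FS_overturning = M_r/M_o = 2219/755.8 = 2.936.

2.94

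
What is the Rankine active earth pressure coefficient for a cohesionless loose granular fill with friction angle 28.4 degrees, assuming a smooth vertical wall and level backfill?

K_a = tan²(45° − φ/2) = tan²(30.80°) = 0.3554.

0.355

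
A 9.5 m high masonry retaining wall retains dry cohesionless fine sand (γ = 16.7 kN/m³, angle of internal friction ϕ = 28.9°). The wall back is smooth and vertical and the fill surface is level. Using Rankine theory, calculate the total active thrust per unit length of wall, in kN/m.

K_a = tan²(45° − φ/2) = 0.3484.
P_a = ½ K_a γ H² = 0.5 × 0.3484 × 16.7 × 9.5² = 262.5 kN/m.

263 kN/m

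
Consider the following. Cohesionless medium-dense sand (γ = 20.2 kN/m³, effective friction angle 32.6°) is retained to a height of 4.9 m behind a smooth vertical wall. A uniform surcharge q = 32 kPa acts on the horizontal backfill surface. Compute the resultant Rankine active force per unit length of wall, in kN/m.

K_a = tan²(45° − φ/2) = 0.2997.
Soil triangle: ½ K_a γ H² = 0.5×0.2997×20.2×4.9² = 72.69 kN/m.
Surcharge rectangle: K_a q H = 0.2997×32×4.9 = 47.00 kN/m.
Total = 72.69 + 47.00 = 119.7 kN/m.

120 kN/m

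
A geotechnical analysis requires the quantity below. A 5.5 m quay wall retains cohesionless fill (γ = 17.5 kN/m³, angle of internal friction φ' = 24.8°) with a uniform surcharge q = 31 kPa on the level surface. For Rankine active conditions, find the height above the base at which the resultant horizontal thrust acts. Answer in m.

2.19 m

K_a = 0.4090.
Triangular part P₁ = ½K_aγH² = 108.3 at H/3 = 1.833 m; rectangular part P₂ = K_a q H = 69.73 at H/2 = 2.750 m.
ȳ = (P₁·1.833 + P₂·2.750)/(P₁+P₂) = 2.192 m.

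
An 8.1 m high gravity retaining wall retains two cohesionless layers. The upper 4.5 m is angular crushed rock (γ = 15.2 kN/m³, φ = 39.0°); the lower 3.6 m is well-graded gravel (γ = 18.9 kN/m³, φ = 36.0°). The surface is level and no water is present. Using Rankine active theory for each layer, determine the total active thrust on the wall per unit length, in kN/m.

131 kN/m

K_a1 = tan²(45°−39.0°/2) = 0.2275; K_a2 = tan²(45°−36.0°/2) = 0.2596.
Layer 1: σ at base = K_a1 γ₁ h₁ = 15.56 kPa; P₁ = ½×15.56×4.5 = 35.01.
Layer 2: σ_v at top = γ₁h₁ = 68.40; σ_h top = K_a2×68.40 = 17.76; σ_h base = K_a2×(68.40+18.9×3.6) = 35.42.
P₂ = ½(17.76+35.42)×3.6 = 95.72. Total P_a = 35.01+95.72 = 130.7 kN/m.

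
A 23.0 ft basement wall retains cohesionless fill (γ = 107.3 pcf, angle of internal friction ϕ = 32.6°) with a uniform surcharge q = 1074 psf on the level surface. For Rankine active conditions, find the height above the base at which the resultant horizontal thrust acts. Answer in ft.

K_a = 0.2997.
Triangular part P₁ = ½K_aγH² = 8507 at H/3 = 7.667 ft; rectangular part P₂ = K_a q H = 7404 at H/2 = 11.50 ft.
ȳ = (P₁·7.667 + P₂·11.50)/(P₁+P₂) = 9.451 ft.

9.45 ft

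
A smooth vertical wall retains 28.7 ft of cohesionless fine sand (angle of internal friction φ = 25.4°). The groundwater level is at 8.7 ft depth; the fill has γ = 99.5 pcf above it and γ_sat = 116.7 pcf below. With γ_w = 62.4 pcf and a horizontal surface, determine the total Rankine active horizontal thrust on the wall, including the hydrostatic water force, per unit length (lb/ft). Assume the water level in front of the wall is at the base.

K_a = tan²(45° − φ/2) = 0.3996.
γ' = 116.7 − 62.4 = 54.30 pcf. Depth below WT = 20.0 ft.
σ'_h at WT = K_a γ d_w = 346.0 psf; at base = 346.0 + K_a γ' × 20.0 = 780.0 psf.
P₁ (0–8.7 ft) = ½×346.0×8.7 = 1505. P₂ (8.7–28.7 ft) = ½(346.0+780.0)×20.0 = 11260.
P_w = ½ γ_w h₂² = 0.5×62.4×20.0² = 12480. Total = 1505+11260+12480 = 25240 lb/ft.

25200 lb/ft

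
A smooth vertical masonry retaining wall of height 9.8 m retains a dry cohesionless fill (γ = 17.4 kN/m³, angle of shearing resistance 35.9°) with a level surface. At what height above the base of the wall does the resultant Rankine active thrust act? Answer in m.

3.27 m

K_a = 0.2607.
The pressure distribution is triangular, so the resultant acts at H/3 above the base = 9.8/3 = 3.267 m.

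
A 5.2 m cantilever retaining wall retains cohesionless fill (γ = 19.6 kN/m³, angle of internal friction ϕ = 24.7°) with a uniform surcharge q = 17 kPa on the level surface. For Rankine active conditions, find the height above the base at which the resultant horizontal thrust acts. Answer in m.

1.95 m

K_a = 0.4106.
Triangular part P₁ = ½K_aγH² = 108.8 at H/3 = 1.733 m; rectangular part P₂ = K_a q H = 36.29 at H/2 = 2.600 m.
ȳ = (P₁·1.733 + P₂·2.600)/(P₁+P₂) = 1.950 m.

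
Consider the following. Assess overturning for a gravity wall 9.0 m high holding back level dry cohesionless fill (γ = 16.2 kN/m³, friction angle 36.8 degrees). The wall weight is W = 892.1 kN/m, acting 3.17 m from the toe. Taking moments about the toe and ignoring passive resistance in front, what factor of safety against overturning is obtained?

5.73

K_a = tan²(45° − 36.8°/2) = 0.2508.
P_a = ½K_aγH² = 0.5×0.2508×16.2×9.0² = 164.5 kN/m, acting at H/3 = 3.000 m above the base.
Overturning moment M_o = P_a × H/3 = 164.5 × 3.000 = 493.6.
Resisting moment M_r = W × 3.17 = 892.1 × 3.17 = 2828.
FS_overturning = M_r/M_o = 2828/493.6 = 5.730.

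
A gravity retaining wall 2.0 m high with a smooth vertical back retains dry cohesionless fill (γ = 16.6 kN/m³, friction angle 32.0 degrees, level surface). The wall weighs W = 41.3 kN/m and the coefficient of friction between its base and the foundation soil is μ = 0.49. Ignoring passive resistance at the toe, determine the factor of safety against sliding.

1.98

K_a = tan²(45° − 32.0°/2) = 0.3073.
P_a = ½K_aγH² = 0.5×0.3073×16.6×2.0² = 10.20 kN/m, acting at H/3 = 0.6667 m above the base.
FS_sliding = μW / P_a = 0.49×41.3 / 10.20 = 1.984.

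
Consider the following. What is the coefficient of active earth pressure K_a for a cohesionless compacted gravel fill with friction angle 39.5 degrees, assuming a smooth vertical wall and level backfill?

0.222

K_a = tan²(45° − φ/2) = tan²(25.25°) = 0.2224.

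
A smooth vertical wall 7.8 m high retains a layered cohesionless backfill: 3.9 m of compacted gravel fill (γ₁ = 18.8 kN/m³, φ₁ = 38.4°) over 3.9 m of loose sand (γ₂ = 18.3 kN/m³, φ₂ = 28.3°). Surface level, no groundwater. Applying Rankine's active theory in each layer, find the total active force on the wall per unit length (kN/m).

185 kN/m

K_a1 = tan²(45°−38.4°/2) = 0.2337; K_a2 = tan²(45°−28.3°/2) = 0.3568.
Layer 1: σ at base = K_a1 γ₁ h₁ = 17.13 kPa; P₁ = ½×17.13×3.9 = 33.41.
Layer 2: σ_v at top = γ₁h₁ = 73.32; σ_h top = K_a2×73.32 = 26.16; σ_h base = K_a2×(73.32+18.3×3.9) = 51.62.
P₂ = ½(26.16+51.62)×3.9 = 151.7. Total P_a = 33.41+151.7 = 185.1 kN/m.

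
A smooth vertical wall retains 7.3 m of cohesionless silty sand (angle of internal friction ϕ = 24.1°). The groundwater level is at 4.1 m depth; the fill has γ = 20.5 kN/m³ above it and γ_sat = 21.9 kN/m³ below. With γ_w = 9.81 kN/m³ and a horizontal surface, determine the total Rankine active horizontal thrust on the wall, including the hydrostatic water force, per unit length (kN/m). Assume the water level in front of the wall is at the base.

262 kN/m

K_a = tan²(45° − φ/2) = 0.4201.
γ' = 21.9 − 9.81 = 12.09 kN/m³. Depth below WT = 3.2 m.
σ'_h at WT = K_a γ d_w = 35.31 kPa; at base = 35.31 + K_a γ' × 3.2 = 51.56 kPa.
P₁ (0–4.1 m) = ½×35.31×4.1 = 72.39. P₂ (4.1–7.3 m) = ½(35.31+51.56)×3.2 = 139.0.
P_w = ½ γ_w h₂² = 0.5×9.81×3.2² = 50.23. Total = 72.39+139.0+50.23 = 261.6 kN/m.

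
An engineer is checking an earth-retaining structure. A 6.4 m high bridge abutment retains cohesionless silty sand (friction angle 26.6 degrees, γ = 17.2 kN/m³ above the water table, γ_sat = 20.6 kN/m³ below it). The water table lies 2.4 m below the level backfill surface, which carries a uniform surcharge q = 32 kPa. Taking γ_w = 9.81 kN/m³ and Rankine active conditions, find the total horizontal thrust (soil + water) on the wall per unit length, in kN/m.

271 kN/m

K_a = tan²(45° − φ/2) = 0.3814.
γ' = 20.6 − 9.81 = 10.79 kN/m³. h₂ = H − d_w = 4.0 m.
σ'_h: at surface K_a·q = 12.21; at WT K_a(q+γd_w) = 27.95; at base K_a(q+γd_w+γ'h₂) = 44.42 kPa.
P₁ = ½(12.21+27.95)×2.4 = 48.19; P₂ = ½(27.95+44.42)×4.0 = 144.7; P_w = ½γ_w h₂² = 78.48.
Total = 48.19+144.7+78.48 = 271.4 kN/m.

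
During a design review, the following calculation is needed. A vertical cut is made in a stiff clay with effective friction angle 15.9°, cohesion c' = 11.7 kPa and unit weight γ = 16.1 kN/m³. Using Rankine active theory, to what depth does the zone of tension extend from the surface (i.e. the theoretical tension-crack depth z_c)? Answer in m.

1.93 m

K_a = tan²(45° − 15.9°/2) = 0.5699; √K_a = 0.7549.
The active pressure is zero where K_a γ z = 2c√K_a, so z_c = 2c/(γ√K_a) = 2×11.7/(16.1×0.7549) = 1.925 m.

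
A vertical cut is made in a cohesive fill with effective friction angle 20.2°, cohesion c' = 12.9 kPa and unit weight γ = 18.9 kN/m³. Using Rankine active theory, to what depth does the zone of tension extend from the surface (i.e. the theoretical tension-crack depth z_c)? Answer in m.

1.96 m

K_a = tan²(45° − 20.2°/2) = 0.4867; √K_a = 0.6976.
The active pressure is zero where K_a γ z = 2c√K_a, so z_c = 2c/(γ√K_a) = 2×12.9/(18.9×0.6976) = 1.957 m.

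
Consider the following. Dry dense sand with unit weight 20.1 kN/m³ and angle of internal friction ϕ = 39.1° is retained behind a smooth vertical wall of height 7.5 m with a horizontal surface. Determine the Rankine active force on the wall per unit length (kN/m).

128 kN/m

K_a = tan²(45° − φ/2) = 0.2265.
P_a = ½ K_a γ H² = 0.5 × 0.2265 × 20.1 × 7.5² = 128.0 kN/m.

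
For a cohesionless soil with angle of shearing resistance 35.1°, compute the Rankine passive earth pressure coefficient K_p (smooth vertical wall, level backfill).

K_p = (1 + sin φ)/(1 − sin φ) = tan²(45° + 35.1°/2) = 3.706.

3.71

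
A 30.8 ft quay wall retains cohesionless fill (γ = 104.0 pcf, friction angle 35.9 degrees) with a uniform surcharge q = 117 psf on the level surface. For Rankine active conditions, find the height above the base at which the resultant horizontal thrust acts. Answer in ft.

K_a = 0.2607.
Triangular part P₁ = ½K_aγH² = 12860 at H/3 = 10.27 ft; rectangular part P₂ = K_a q H = 939.6 at H/2 = 15.40 ft.
ȳ = (P₁·10.27 + P₂·15.40)/(P₁+P₂) = 10.62 ft.

10.6 ft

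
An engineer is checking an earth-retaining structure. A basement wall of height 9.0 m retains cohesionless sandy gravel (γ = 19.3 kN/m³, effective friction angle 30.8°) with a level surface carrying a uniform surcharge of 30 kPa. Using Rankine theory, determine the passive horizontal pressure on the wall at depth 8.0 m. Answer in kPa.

571 kPa

K_p = (1 + sin φ)/(1 − sin φ) = 3.099.
σ_v = γz + q = 19.3 × 8.0 + 30 = 184.4 kPa.
σ_h = K_p σ_v = 3.099 × 184.4 = 571.4 kPa.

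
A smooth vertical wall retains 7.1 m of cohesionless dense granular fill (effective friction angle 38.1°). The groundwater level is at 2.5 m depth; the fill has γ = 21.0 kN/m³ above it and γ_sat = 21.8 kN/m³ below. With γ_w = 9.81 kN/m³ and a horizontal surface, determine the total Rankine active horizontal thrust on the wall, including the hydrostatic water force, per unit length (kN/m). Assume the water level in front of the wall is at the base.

K_a = tan²(45° − φ/2) = 0.2368.
γ' = 21.8 − 9.81 = 11.99 kN/m³. Depth below WT = 4.6 m.
σ'_h at WT = K_a γ d_w = 12.43 kPa; at base = 12.43 + K_a γ' × 4.6 = 25.50 kPa.
P₁ (0–2.5 m) = ½×12.43×2.5 = 15.54. P₂ (2.5–7.1 m) = ½(12.43+25.50)×4.6 = 87.24.
P_w = ½ γ_w h₂² = 0.5×9.81×4.6² = 103.8. Total = 15.54+87.24+103.8 = 206.6 kN/m.

207 kN/m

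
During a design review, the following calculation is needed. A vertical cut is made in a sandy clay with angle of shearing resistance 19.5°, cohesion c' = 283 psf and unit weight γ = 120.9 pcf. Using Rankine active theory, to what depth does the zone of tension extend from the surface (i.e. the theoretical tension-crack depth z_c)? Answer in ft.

6.62 ft

K_a = tan²(45° − 19.5°/2) = 0.4995; √K_a = 0.7067.
The active pressure is zero where K_a γ z = 2c√K_a, so z_c = 2c/(γ√K_a) = 2×283/(120.9×0.7067) = 6.624 ft.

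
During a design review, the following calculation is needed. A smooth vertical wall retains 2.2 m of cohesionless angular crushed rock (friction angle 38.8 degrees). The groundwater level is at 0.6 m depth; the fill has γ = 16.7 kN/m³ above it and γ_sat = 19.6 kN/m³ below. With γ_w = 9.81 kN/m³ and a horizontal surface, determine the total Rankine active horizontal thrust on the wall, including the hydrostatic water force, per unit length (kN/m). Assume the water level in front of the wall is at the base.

K_a = tan²(45° − φ/2) = 0.2296.
γ' = 19.6 − 9.81 = 9.790 kN/m³. Depth below WT = 1.6 m.
σ'_h at WT = K_a γ d_w = 2.300 kPa; at base = 2.300 + K_a γ' × 1.6 = 5.896 kPa.
P₁ (0–0.6 m) = ½×2.300×0.6 = 0.6900. P₂ (0.6–2.2 m) = ½(2.300+5.896)×1.6 = 6.557.
P_w = ½ γ_w h₂² = 0.5×9.81×1.6² = 12.56. Total = 0.6900+6.557+12.56 = 19.80 kN/m.

19.8 kN/m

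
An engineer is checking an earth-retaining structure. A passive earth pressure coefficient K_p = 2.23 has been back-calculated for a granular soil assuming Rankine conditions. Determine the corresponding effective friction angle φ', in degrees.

22.4°

K_p = (1+sin φ)/(1−sin φ) ⇒ sin φ = (K_p − 1)/(K_p + 1) = 0.3808.
φ = arcsin(0.3808) = 22.38°.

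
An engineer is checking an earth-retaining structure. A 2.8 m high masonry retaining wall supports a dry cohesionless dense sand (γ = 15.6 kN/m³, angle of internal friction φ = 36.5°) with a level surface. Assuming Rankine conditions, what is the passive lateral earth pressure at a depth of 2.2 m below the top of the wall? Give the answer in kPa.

135 kPa

K_p = (1 + sin φ)/(1 − sin φ) = 3.936.
σ_h = K_p γ z = 3.936 × 15.6 × 2.2 = 135.1 kPa.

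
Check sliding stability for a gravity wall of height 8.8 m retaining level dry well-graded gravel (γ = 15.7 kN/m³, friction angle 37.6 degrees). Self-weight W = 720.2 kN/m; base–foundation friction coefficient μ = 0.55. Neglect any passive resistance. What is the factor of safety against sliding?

2.69

K_a = tan²(45° − 37.6°/2) = 0.2421.
P_a = ½K_aγH² = 0.5×0.2421×15.7×8.8² = 147.2 kN/m, acting at H/3 = 2.933 m above the base.
FS_sliding = μW / P_a = 0.55×720.2 / 147.2 = 2.691.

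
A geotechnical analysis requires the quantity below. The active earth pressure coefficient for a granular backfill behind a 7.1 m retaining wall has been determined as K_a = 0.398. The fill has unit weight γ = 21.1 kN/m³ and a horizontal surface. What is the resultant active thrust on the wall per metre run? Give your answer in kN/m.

212 kN/m

P = ½ K_a γ H² = 0.5 × 0.398 × 21.1 × 7.1² = 211.7 kN/m.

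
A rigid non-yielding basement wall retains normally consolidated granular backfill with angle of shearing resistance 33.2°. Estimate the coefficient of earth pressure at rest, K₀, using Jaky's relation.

0.452

K₀ = 1 − sin φ' = 1 − sin 33.2° = 0.4524.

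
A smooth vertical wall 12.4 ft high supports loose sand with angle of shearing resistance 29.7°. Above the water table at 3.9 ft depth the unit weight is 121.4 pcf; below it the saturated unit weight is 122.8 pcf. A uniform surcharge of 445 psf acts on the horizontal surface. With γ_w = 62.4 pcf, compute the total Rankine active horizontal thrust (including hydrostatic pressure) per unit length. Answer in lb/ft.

6520 lb/ft

K_a = tan²(45° − φ/2) = 0.3374.
γ' = 122.8 − 62.4 = 60.40 pcf. h₂ = H − d_w = 8.5 ft.
σ'_h: at surface K_a·q = 150.1; at WT K_a(q+γd_w) = 309.9; at base K_a(q+γd_w+γ'h₂) = 483.1 psf.
P₁ = ½(150.1+309.9)×3.9 = 897.0; P₂ = ½(309.9+483.1)×8.5 = 3370; P_w = ½γ_w h₂² = 2254.
Total = 897.0+3370+2254 = 6521 lb/ft.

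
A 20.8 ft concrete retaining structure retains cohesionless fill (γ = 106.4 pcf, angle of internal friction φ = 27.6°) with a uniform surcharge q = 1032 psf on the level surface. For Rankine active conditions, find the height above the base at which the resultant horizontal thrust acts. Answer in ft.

8.61 ft

K_a = 0.3668.
Triangular part P₁ = ½K_aγH² = 8442 at H/3 = 6.933 ft; rectangular part P₂ = K_a q H = 7873 at H/2 = 10.40 ft.
ȳ = (P₁·6.933 + P₂·10.40)/(P₁+P₂) = 8.606 ft.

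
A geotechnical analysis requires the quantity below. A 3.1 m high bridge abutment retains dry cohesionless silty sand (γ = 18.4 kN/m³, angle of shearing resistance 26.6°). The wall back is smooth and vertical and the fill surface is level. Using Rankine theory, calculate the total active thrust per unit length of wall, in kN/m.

K_a = tan²(45° − φ/2) = 0.3814.
P_a = ½ K_a γ H² = 0.5 × 0.3814 × 18.4 × 3.1² = 33.72 kN/m.

33.7 kN/m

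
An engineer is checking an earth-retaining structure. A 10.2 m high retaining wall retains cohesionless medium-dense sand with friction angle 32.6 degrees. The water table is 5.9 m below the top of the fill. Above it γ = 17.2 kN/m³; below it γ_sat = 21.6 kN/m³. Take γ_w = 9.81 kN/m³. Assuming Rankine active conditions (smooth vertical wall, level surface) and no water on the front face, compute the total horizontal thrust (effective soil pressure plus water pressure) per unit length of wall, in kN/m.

344 kN/m

K_a = tan²(45° − φ/2) = 0.2997.
γ' = 21.6 − 9.81 = 11.79 kN/m³. Depth below WT = 4.3 m.
σ'_h at WT = K_a γ d_w = 30.42 kPa; at base = 30.42 + K_a γ' × 4.3 = 45.61 kPa.
P₁ (0–5.9 m) = ½×30.42×5.9 = 89.73. P₂ (5.9–10.2 m) = ½(30.42+45.61)×4.3 = 163.5.
P_w = ½ γ_w h₂² = 0.5×9.81×4.3² = 90.69. Total = 89.73+163.5+90.69 = 343.9 kN/m.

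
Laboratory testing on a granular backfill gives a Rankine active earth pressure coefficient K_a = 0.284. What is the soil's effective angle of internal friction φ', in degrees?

33.9°

K_a = tan²(45° − φ/2) ⇒ 45° − φ/2 = arctan(√0.284) = 28.05°.
φ = 2(45° − 28.05°) = 33.89°.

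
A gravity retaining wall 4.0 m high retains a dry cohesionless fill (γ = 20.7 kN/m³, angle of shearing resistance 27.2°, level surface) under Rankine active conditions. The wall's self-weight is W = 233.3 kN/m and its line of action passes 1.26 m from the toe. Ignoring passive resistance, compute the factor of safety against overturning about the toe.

3.57

K_a = tan²(45° − 27.2°/2) = 0.3726.
P_a = ½K_aγH² = 0.5×0.3726×20.7×4.0² = 61.70 kN/m, acting at H/3 = 1.333 m above the base.
Overturning moment M_o = P_a × H/3 = 61.70 × 1.333 = 82.27.
Resisting moment M_r = W × 1.26 = 233.3 × 1.26 = 294.0.
FS_overturning = M_r/M_o = 294.0/82.27 = 3.573.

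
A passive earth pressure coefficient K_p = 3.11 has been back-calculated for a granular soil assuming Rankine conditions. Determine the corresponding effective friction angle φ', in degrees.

30.9°

K_p = (1+sin φ)/(1−sin φ) ⇒ sin φ = (K_p − 1)/(K_p + 1) = 0.5134.
φ = arcsin(0.5134) = 30.89°.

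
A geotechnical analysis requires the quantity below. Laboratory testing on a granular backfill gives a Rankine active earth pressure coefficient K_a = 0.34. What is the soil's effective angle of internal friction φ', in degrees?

29.5°

K_a = tan²(45° − φ/2) ⇒ 45° − φ/2 = arctan(√0.34) = 30.25°.
φ = 2(45° − 30.25°) = 29.51°.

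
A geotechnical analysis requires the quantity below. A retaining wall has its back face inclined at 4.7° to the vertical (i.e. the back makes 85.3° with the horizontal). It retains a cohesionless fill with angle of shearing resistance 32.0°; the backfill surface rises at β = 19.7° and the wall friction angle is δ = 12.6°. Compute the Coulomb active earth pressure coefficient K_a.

0.423

K_a = sin²(α+φ) / [sin²α · sin(α−δ) · (1 + √{sin(φ+δ)sin(φ−β) / (sin(α−δ)sin(α+β))})²].
With α = 85.3°, φ = 32.0°, δ = 12.6°, β = 19.7°: K_a = 0.4232.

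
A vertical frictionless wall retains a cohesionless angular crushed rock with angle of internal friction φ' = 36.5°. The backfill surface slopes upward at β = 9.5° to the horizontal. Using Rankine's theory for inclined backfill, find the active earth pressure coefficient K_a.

0.263

K_a = cos β · (cos β − √(cos²β − cos²φ)) / (cos β + √(cos²β − cos²φ)).
cos β = 0.9863, cos φ = 0.8039, √(cos²β − cos²φ) = 0.5715.
K_a = 0.9863 × (0.9863 − 0.5715)/(0.9863 + 0.5715) = 0.2626.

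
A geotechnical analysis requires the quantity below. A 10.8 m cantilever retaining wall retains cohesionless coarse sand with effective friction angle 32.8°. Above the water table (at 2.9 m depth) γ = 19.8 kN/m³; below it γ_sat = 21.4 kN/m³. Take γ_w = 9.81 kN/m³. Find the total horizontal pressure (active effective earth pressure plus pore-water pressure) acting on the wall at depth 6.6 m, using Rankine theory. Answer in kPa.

66.1 kPa

K_a = (1 − sin φ)/(1 + sin φ) = 0.2973.
γ' = 21.4 − 9.81 = 11.59 kN/m³.
Effective vertical stress at 6.6 m: σ'_v = 19.8×2.9 + 11.59×3.70 = 100.3 kPa.
σ'_h = K_a σ'_v = 0.2973 × 100.3 = 29.82 kPa; u = γ_w × 3.70 = 36.30 kPa.
Total σ_h = 29.82 + 36.30 = 66.11 kPa.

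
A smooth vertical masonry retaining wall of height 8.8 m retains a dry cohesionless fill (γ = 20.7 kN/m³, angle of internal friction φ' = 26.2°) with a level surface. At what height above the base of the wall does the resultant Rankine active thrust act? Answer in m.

K_a = 0.3874.
The pressure distribution is triangular, so the resultant acts at H/3 above the base = 8.8/3 = 2.933 m.

2.93 m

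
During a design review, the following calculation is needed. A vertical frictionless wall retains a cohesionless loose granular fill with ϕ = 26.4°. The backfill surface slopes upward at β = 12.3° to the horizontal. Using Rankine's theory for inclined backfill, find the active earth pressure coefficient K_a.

K_a = cos β · (cos β − √(cos²β − cos²φ)) / (cos β + √(cos²β − cos²φ)).
cos β = 0.9770, cos φ = 0.8957, √(cos²β − cos²φ) = 0.3903.
K_a = 0.9770 × (0.9770 − 0.3903)/(0.9770 + 0.3903) = 0.4193.

0.419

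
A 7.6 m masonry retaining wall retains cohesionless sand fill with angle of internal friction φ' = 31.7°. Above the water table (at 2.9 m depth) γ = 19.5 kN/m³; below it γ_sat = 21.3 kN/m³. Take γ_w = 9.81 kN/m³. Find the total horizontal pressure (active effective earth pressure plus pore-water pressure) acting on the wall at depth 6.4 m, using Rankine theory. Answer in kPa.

64.4 kPa

K_a = (1 − sin φ)/(1 + sin φ) = 0.3111.
γ' = 21.3 − 9.81 = 11.49 kN/m³.
Effective vertical stress at 6.4 m: σ'_v = 19.5×2.9 + 11.49×3.50 = 96.77 kPa.
σ'_h = K_a σ'_v = 0.3111 × 96.77 = 30.10 kPa; u = γ_w × 3.50 = 34.34 kPa.
Total σ_h = 30.10 + 34.34 = 64.44 kPa.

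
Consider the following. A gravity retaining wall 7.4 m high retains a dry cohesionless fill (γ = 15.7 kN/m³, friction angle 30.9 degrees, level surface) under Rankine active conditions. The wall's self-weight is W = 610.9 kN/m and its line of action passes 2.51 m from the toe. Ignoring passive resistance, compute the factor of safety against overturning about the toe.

4.50

K_a = tan²(45° − 30.9°/2) = 0.3214.
P_a = ½K_aγH² = 0.5×0.3214×15.7×7.4² = 138.2 kN/m, acting at H/3 = 2.467 m above the base.
Overturning moment M_o = P_a × H/3 = 138.2 × 2.467 = 340.8.
Resisting moment M_r = W × 2.51 = 610.9 × 2.51 = 1533.
FS_overturning = M_r/M_o = 1533/340.8 = 4.499.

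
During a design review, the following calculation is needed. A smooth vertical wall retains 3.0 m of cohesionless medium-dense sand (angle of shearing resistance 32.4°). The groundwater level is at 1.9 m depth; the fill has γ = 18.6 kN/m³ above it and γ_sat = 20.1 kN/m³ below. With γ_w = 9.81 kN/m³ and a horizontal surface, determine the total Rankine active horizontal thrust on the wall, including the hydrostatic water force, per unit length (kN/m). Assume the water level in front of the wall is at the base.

29.7 kN/m

K_a = tan²(45° − φ/2) = 0.3022.
γ' = 20.1 − 9.81 = 10.29 kN/m³. Depth below WT = 1.1 m.
σ'_h at WT = K_a γ d_w = 10.68 kPa; at base = 10.68 + K_a γ' × 1.1 = 14.10 kPa.
P₁ (0–1.9 m) = ½×10.68×1.9 = 10.15. P₂ (1.9–3.0 m) = ½(10.68+14.10)×1.1 = 13.63.
P_w = ½ γ_w h₂² = 0.5×9.81×1.1² = 5.935. Total = 10.15+13.63+5.935 = 29.71 kN/m.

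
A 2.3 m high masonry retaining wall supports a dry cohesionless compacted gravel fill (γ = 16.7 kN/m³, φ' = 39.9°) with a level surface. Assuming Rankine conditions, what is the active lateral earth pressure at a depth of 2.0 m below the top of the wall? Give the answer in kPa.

7.30 kPa

K_a = (1 − sin φ)/(1 + sin φ) = 0.2184.
σ_h = K_a γ z = 0.2184 × 16.7 × 2.0 = 7.296 kPa.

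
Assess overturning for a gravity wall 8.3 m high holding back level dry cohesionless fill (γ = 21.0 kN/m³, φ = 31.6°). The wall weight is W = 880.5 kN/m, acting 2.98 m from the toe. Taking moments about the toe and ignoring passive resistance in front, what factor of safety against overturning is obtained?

K_a = tan²(45° − 31.6°/2) = 0.3123.
P_a = ½K_aγH² = 0.5×0.3123×21.0×8.3² = 225.9 kN/m, acting at H/3 = 2.767 m above the base.
Overturning moment M_o = P_a × H/3 = 225.9 × 2.767 = 625.1.
Resisting moment M_r = W × 2.98 = 880.5 × 2.98 = 2624.
FS_overturning = M_r/M_o = 2624/625.1 = 4.198.

4.20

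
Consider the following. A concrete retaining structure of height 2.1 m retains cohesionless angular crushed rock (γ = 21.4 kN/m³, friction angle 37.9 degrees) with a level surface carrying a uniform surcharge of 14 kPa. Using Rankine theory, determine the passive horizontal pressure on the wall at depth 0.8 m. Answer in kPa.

130 kPa

K_p = (1 + sin φ)/(1 − sin φ) = 4.185.
σ_v = γz + q = 21.4 × 0.8 + 14 = 31.12 kPa.
σ_h = K_p σ_v = 4.185 × 31.12 = 130.2 kPa.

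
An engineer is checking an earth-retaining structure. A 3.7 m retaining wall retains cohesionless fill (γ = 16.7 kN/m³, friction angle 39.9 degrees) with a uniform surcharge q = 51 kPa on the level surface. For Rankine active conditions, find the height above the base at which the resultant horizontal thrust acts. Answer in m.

1.62 m

K_a = 0.2184.
Triangular part P₁ = ½K_aγH² = 24.97 at H/3 = 1.233 m; rectangular part P₂ = K_a q H = 41.22 at H/2 = 1.850 m.
ȳ = (P₁·1.233 + P₂·1.850)/(P₁+P₂) = 1.617 m.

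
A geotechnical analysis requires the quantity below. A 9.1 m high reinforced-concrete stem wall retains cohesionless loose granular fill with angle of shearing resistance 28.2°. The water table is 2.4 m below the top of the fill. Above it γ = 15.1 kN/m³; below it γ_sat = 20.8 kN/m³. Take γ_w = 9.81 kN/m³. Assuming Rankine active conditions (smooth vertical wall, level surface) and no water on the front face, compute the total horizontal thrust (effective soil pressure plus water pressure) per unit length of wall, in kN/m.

411 kN/m

K_a = tan²(45° − φ/2) = 0.3582.
γ' = 20.8 − 9.81 = 10.99 kN/m³. Depth below WT = 6.7 m.
σ'_h at WT = K_a γ d_w = 12.98 kPa; at base = 12.98 + K_a γ' × 6.7 = 39.36 kPa.
P₁ (0–2.4 m) = ½×12.98×2.4 = 15.58. P₂ (2.4–9.1 m) = ½(12.98+39.36)×6.7 = 175.3.
P_w = ½ γ_w h₂² = 0.5×9.81×6.7² = 220.2. Total = 15.58+175.3+220.2 = 411.1 kN/m.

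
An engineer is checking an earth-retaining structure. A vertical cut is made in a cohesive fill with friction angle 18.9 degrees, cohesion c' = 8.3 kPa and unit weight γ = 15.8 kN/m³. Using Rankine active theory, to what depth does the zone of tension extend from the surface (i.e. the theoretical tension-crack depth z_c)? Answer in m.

K_a = tan²(45° − 18.9°/2) = 0.5107; √K_a = 0.7146.
The active pressure is zero where K_a γ z = 2c√K_a, so z_c = 2c/(γ√K_a) = 2×8.3/(15.8×0.7146) = 1.470 m.

1.47 m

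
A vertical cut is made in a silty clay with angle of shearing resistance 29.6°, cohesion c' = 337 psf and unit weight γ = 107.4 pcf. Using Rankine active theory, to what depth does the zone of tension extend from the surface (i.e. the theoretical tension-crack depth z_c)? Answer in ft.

K_a = tan²(45° − 29.6°/2) = 0.3387; √K_a = 0.5820.
The active pressure is zero where K_a γ z = 2c√K_a, so z_c = 2c/(γ√K_a) = 2×337/(107.4×0.5820) = 10.78 ft.

10.8 ft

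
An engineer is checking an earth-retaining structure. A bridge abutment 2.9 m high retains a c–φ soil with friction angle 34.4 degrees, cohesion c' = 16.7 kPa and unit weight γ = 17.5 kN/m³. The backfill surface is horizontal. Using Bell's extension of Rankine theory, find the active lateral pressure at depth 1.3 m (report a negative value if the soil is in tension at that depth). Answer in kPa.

-11.3 kPa

K_a = (1 − sin φ)/(1 + sin φ) = 0.2780.
σ_a = K_a γ z − 2c√K_a = 0.2780×17.5×1.3 − 2×16.7×0.5272 = -11.29 kPa.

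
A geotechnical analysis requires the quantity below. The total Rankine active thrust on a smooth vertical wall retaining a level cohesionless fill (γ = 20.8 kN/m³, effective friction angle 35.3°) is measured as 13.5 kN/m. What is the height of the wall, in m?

K_a = 0.2675. P_a = ½ K_a γ H² ⇒ H = √(2P_a/(K_a γ)).
H = √(2×13.5/(0.2675×20.8)) = 2.203 m.

2.20 m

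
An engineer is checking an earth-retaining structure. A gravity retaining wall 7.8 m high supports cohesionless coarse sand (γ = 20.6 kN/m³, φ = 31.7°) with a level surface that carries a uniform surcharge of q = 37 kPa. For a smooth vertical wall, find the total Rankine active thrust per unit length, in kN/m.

K_a = tan²(45° − φ/2) = 0.3111.
Soil triangle: ½ K_a γ H² = 0.5×0.3111×20.6×7.8² = 194.9 kN/m.
Surcharge rectangle: K_a q H = 0.3111×37×7.8 = 89.77 kN/m.
Total = 194.9 + 89.77 = 284.7 kN/m.

285 kN/m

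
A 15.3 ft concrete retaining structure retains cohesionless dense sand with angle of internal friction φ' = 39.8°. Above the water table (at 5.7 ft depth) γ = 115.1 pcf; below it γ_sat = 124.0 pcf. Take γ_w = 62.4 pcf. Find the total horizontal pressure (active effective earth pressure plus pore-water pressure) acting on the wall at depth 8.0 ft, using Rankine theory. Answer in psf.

K_a = (1 − sin φ)/(1 + sin φ) = 0.2194.
γ' = 124.0 − 62.4 = 61.60 pcf.
Effective vertical stress at 8.0 ft: σ'_v = 115.1×5.7 + 61.60×2.30 = 797.7 psf.
σ'_h = K_a σ'_v = 0.2194 × 797.7 = 175.1 psf; u = γ_w × 2.30 = 143.5 psf.
Total σ_h = 175.1 + 143.5 = 318.6 psf.

319 psf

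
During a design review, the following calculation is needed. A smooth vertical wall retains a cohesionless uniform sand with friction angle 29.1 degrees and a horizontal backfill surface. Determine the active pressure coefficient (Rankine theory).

0.346

K_a = tan²(45° − φ/2) = tan²(30.45°) = 0.3456.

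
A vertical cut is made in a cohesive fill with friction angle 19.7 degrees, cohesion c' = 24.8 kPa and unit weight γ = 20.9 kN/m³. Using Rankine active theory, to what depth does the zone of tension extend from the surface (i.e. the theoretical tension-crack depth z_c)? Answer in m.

K_a = tan²(45° − 19.7°/2) = 0.4958; √K_a = 0.7041.
The active pressure is zero where K_a γ z = 2c√K_a, so z_c = 2c/(γ√K_a) = 2×24.8/(20.9×0.7041) = 3.370 m.

3.37 m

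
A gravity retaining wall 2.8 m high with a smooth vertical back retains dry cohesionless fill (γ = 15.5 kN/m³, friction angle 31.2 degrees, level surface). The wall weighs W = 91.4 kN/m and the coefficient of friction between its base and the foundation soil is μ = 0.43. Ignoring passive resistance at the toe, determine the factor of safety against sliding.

2.04

K_a = tan²(45° − 31.2°/2) = 0.3175.
P_a = ½K_aγH² = 0.5×0.3175×15.5×2.8² = 19.29 kN/m, acting at H/3 = 0.9333 m above the base.
FS_sliding = μW / P_a = 0.43×91.4 / 19.29 = 2.037.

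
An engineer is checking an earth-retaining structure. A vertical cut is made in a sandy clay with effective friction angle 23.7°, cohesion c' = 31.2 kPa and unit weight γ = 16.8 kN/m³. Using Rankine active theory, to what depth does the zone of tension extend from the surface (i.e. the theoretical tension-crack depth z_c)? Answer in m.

K_a = tan²(45° − 23.7°/2) = 0.4266; √K_a = 0.6531.
The active pressure is zero where K_a γ z = 2c√K_a, so z_c = 2c/(γ√K_a) = 2×31.2/(16.8×0.6531) = 5.687 m.

5.69 m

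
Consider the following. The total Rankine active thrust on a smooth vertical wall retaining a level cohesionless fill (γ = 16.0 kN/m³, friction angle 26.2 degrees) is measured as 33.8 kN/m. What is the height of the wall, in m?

3.30 m

K_a = 0.3874. P_a = ½ K_a γ H² ⇒ H = √(2P_a/(K_a γ)).
H = √(2×33.8/(0.3874×16.0)) = 3.302 m.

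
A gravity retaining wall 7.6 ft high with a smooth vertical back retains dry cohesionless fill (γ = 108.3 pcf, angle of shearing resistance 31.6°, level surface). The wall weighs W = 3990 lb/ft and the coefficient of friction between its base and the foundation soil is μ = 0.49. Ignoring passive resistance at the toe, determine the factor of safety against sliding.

2.00

K_a = tan²(45° − 31.6°/2) = 0.3123.
P_a = ½K_aγH² = 0.5×0.3123×108.3×7.6² = 976.9 lb/ft, acting at H/3 = 2.533 ft above the base.
FS_sliding = μW / P_a = 0.49×3990 / 976.9 = 2.001.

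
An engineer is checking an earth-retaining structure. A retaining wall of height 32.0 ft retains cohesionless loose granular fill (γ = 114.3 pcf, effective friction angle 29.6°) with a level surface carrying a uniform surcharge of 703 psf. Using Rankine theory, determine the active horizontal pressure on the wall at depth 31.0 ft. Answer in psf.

K_a = (1 − sin φ)/(1 + sin φ) = 0.3387.
σ_v = γz + q = 114.3 × 31.0 + 703 = 4246 psf.
σ_h = K_a σ_v = 0.3387 × 4246 = 1438 psf.

1440 psf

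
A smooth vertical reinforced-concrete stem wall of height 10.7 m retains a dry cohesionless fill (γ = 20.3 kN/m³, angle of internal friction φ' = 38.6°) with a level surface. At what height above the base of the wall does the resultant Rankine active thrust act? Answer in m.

K_a = 0.2316.
The pressure distribution is triangular, so the resultant acts at H/3 above the base = 10.7/3 = 3.567 m.

3.57 m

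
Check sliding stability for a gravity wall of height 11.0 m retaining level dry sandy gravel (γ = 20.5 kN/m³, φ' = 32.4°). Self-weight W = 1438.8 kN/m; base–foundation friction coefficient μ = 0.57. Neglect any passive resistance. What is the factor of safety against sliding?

2.19

K_a = tan²(45° − 32.4°/2) = 0.3022.
P_a = ½K_aγH² = 0.5×0.3022×20.5×11.0² = 374.8 kN/m, acting at H/3 = 3.667 m above the base.
FS_sliding = μW / P_a = 0.57×1438.8 / 374.8 = 2.188.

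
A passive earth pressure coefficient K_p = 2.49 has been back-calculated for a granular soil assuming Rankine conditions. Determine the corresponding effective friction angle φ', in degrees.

K_p = (1+sin φ)/(1−sin φ) ⇒ sin φ = (K_p − 1)/(K_p + 1) = 0.4269.
φ = arcsin(0.4269) = 25.27°.

25.3°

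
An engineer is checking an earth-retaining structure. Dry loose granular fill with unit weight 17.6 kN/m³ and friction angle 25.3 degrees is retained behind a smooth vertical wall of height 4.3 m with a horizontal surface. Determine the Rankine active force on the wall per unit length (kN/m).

65.3 kN/m

K_a = tan²(45° − φ/2) = 0.4012.
P_a = ½ K_a γ H² = 0.5 × 0.4012 × 17.6 × 4.3² = 65.28 kN/m.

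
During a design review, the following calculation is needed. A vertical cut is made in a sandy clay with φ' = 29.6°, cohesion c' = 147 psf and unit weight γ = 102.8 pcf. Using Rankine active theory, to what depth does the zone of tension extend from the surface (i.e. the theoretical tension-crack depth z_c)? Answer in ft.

K_a = tan²(45° − 29.6°/2) = 0.3387; √K_a = 0.5820.
The active pressure is zero where K_a γ z = 2c√K_a, so z_c = 2c/(γ√K_a) = 2×147/(102.8×0.5820) = 4.914 ft.

4.91 ft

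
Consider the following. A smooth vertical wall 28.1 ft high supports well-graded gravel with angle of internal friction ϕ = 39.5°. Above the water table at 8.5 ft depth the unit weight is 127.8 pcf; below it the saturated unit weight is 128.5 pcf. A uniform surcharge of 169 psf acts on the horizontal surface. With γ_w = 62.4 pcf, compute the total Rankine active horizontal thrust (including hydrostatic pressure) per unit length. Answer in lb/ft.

K_a = tan²(45° − φ/2) = 0.2224.
γ' = 128.5 − 62.4 = 66.10 pcf. h₂ = H − d_w = 19.6 ft.
σ'_h: at surface K_a·q = 37.59; at WT K_a(q+γd_w) = 279.2; at base K_a(q+γd_w+γ'h₂) = 567.4 psf.
P₁ = ½(37.59+279.2)×8.5 = 1346; P₂ = ½(279.2+567.4)×19.6 = 8297; P_w = ½γ_w h₂² = 11990.
Total = 1346+8297+11990 = 21630 lb/ft.

21600 lb/ft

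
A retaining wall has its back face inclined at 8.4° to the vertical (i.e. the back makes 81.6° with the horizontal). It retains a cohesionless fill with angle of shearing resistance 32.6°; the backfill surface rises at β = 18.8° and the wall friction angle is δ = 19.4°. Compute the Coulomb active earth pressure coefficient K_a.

0.448

K_a = sin²(α+φ) / [sin²α · sin(α−δ) · (1 + √{sin(φ+δ)sin(φ−β) / (sin(α−δ)sin(α+β))})²].
With α = 81.6°, φ = 32.6°, δ = 19.4°, β = 18.8°: K_a = 0.4479.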